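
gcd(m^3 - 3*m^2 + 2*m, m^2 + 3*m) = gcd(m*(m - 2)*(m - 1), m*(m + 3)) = m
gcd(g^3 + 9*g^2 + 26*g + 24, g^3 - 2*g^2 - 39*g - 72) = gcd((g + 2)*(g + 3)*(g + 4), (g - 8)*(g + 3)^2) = g + 3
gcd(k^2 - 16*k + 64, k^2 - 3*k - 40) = k - 8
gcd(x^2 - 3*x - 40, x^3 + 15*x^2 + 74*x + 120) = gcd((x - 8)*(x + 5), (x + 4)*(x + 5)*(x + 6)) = x + 5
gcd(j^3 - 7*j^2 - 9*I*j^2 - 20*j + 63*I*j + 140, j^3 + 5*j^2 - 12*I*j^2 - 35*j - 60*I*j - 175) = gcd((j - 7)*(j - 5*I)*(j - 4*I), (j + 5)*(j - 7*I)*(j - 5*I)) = j - 5*I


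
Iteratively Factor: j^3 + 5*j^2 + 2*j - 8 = (j + 4)*(j^2 + j - 2) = (j + 2)*(j + 4)*(j - 1)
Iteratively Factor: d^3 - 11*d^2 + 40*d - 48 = (d - 3)*(d^2 - 8*d + 16) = (d - 4)*(d - 3)*(d - 4)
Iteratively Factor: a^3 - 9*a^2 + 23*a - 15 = (a - 5)*(a^2 - 4*a + 3) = (a - 5)*(a - 3)*(a - 1)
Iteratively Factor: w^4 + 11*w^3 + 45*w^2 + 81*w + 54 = (w + 3)*(w^3 + 8*w^2 + 21*w + 18) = (w + 3)^2*(w^2 + 5*w + 6) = (w + 3)^3*(w + 2)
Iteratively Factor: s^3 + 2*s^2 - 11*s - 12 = (s + 4)*(s^2 - 2*s - 3) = (s - 3)*(s + 4)*(s + 1)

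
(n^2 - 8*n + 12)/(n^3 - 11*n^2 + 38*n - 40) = (n - 6)/(n^2 - 9*n + 20)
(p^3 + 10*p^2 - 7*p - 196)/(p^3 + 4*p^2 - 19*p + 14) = (p^2 + 3*p - 28)/(p^2 - 3*p + 2)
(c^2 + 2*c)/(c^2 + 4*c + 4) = c/(c + 2)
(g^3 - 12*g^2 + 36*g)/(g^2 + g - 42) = g*(g - 6)/(g + 7)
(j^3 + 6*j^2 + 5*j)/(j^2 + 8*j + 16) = j*(j^2 + 6*j + 5)/(j^2 + 8*j + 16)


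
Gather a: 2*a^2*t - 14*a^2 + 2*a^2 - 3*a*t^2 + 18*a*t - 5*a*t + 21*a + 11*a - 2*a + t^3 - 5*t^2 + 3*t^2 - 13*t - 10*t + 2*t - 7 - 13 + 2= a^2*(2*t - 12) + a*(-3*t^2 + 13*t + 30) + t^3 - 2*t^2 - 21*t - 18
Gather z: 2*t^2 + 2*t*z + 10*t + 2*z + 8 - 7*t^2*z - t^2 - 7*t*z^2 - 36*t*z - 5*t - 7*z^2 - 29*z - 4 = t^2 + 5*t + z^2*(-7*t - 7) + z*(-7*t^2 - 34*t - 27) + 4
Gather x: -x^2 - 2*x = -x^2 - 2*x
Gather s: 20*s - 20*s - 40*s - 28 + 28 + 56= 56 - 40*s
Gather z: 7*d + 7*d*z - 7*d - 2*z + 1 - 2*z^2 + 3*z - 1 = -2*z^2 + z*(7*d + 1)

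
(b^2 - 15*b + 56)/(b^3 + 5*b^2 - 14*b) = (b^2 - 15*b + 56)/(b*(b^2 + 5*b - 14))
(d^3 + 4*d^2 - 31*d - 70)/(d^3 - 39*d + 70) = (d + 2)/(d - 2)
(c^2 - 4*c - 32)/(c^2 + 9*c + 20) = (c - 8)/(c + 5)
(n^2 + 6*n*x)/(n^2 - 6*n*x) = (n + 6*x)/(n - 6*x)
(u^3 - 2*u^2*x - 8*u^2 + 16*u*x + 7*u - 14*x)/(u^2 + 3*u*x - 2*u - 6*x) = (u^3 - 2*u^2*x - 8*u^2 + 16*u*x + 7*u - 14*x)/(u^2 + 3*u*x - 2*u - 6*x)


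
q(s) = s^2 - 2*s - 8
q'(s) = 2*s - 2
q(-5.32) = 30.94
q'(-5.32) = -12.64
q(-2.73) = 4.91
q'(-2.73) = -7.46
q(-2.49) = 3.18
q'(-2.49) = -6.98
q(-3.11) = 7.89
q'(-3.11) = -8.22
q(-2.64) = 4.25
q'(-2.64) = -7.28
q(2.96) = -5.16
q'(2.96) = 3.92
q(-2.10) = 0.61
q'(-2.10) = -6.20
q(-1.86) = -0.82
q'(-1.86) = -5.72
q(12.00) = 112.00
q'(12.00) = 22.00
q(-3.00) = 7.00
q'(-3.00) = -8.00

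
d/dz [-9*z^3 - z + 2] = -27*z^2 - 1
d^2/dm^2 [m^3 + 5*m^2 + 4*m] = 6*m + 10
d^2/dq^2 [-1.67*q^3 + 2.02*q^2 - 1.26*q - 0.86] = 4.04 - 10.02*q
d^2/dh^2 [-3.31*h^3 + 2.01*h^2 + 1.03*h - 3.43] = 4.02 - 19.86*h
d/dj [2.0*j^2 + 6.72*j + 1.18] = 4.0*j + 6.72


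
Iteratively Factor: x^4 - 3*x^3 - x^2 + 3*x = (x + 1)*(x^3 - 4*x^2 + 3*x) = x*(x + 1)*(x^2 - 4*x + 3) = x*(x - 3)*(x + 1)*(x - 1)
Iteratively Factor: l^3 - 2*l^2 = (l)*(l^2 - 2*l) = l*(l - 2)*(l)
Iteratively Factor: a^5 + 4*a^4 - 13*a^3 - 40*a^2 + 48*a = (a)*(a^4 + 4*a^3 - 13*a^2 - 40*a + 48) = a*(a + 4)*(a^3 - 13*a + 12) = a*(a - 1)*(a + 4)*(a^2 + a - 12) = a*(a - 3)*(a - 1)*(a + 4)*(a + 4)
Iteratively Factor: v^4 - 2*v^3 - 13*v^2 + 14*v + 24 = (v + 3)*(v^3 - 5*v^2 + 2*v + 8) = (v + 1)*(v + 3)*(v^2 - 6*v + 8) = (v - 4)*(v + 1)*(v + 3)*(v - 2)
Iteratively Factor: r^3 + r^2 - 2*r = (r - 1)*(r^2 + 2*r) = r*(r - 1)*(r + 2)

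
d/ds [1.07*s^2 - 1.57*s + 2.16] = 2.14*s - 1.57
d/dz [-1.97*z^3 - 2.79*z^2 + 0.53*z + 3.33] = -5.91*z^2 - 5.58*z + 0.53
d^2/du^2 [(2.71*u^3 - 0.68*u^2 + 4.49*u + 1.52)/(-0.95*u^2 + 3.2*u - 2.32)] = (-1.06581410364015e-14*u^5 + 1.4210854715202e-14*u^4 - 47.52517*u^3 + 103.49112*u^2 - 0.417263999999996*u - 83.776896)/(0.857375*u^6 - 8.664*u^5 + 35.4654*u^4 - 75.0848*u^3 + 86.61024*u^2 - 51.67104*u + 12.487168)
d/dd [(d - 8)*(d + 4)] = 2*d - 4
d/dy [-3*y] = -3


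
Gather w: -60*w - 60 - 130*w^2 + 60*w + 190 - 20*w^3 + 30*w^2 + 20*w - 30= -20*w^3 - 100*w^2 + 20*w + 100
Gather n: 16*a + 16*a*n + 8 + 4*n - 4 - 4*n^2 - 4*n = 16*a*n + 16*a - 4*n^2 + 4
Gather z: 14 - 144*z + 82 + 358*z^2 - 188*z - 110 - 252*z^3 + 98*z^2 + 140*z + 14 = -252*z^3 + 456*z^2 - 192*z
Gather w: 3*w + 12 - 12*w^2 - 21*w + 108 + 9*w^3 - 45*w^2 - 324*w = 9*w^3 - 57*w^2 - 342*w + 120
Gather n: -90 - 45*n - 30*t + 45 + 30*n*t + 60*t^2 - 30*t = n*(30*t - 45) + 60*t^2 - 60*t - 45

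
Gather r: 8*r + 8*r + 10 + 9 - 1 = 16*r + 18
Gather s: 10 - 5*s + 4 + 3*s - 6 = 8 - 2*s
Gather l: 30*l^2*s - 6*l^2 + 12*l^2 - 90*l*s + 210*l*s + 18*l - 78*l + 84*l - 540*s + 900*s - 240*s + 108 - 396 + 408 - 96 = l^2*(30*s + 6) + l*(120*s + 24) + 120*s + 24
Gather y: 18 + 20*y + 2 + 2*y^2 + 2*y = 2*y^2 + 22*y + 20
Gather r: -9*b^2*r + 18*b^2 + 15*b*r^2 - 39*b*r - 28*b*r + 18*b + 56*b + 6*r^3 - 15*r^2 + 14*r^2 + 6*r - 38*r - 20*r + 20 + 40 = 18*b^2 + 74*b + 6*r^3 + r^2*(15*b - 1) + r*(-9*b^2 - 67*b - 52) + 60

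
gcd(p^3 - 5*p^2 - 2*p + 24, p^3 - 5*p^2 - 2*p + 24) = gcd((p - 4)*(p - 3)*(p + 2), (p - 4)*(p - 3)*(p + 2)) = p^3 - 5*p^2 - 2*p + 24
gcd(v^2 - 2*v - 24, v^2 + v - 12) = v + 4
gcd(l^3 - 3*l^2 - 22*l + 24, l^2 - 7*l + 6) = l^2 - 7*l + 6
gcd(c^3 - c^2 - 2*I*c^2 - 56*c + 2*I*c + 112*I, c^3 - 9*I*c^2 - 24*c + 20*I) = c - 2*I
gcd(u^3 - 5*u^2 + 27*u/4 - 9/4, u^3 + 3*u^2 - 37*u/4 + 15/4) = u^2 - 2*u + 3/4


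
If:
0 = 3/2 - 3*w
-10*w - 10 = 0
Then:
No Solution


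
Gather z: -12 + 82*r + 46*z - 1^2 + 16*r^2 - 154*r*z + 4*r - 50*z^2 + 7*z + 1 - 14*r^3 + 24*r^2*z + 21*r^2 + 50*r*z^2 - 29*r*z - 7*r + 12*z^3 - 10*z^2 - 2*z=-14*r^3 + 37*r^2 + 79*r + 12*z^3 + z^2*(50*r - 60) + z*(24*r^2 - 183*r + 51) - 12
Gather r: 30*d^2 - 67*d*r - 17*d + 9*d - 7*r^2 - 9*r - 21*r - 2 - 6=30*d^2 - 8*d - 7*r^2 + r*(-67*d - 30) - 8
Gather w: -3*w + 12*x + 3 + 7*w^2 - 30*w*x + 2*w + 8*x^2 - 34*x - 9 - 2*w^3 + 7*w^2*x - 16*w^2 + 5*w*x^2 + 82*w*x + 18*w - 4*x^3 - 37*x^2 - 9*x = -2*w^3 + w^2*(7*x - 9) + w*(5*x^2 + 52*x + 17) - 4*x^3 - 29*x^2 - 31*x - 6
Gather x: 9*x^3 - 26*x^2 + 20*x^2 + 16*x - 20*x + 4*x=9*x^3 - 6*x^2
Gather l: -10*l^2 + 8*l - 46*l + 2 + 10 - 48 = -10*l^2 - 38*l - 36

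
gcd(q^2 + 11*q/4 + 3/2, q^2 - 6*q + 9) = 1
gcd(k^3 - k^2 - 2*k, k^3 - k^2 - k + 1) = k + 1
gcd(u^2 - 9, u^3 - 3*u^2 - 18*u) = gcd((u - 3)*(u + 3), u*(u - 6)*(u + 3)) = u + 3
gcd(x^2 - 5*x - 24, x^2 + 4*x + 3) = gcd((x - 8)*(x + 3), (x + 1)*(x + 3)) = x + 3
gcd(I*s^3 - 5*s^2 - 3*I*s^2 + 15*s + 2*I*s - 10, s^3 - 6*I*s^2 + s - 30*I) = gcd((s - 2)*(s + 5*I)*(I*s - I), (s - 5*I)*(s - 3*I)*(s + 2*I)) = 1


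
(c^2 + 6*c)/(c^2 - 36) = c/(c - 6)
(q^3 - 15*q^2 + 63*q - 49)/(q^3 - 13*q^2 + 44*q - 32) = (q^2 - 14*q + 49)/(q^2 - 12*q + 32)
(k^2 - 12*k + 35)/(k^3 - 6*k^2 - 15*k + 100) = (k - 7)/(k^2 - k - 20)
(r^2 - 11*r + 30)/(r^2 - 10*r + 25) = (r - 6)/(r - 5)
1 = 1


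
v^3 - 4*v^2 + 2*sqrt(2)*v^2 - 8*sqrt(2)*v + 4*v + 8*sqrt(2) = (v - 2)^2*(v + 2*sqrt(2))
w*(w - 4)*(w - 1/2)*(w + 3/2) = w^4 - 3*w^3 - 19*w^2/4 + 3*w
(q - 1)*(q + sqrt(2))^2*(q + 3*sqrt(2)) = q^4 - q^3 + 5*sqrt(2)*q^3 - 5*sqrt(2)*q^2 + 14*q^2 - 14*q + 6*sqrt(2)*q - 6*sqrt(2)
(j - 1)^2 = j^2 - 2*j + 1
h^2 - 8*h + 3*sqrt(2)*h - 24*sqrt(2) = (h - 8)*(h + 3*sqrt(2))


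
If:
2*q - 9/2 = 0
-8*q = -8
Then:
No Solution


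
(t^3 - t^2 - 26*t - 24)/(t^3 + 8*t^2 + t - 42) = (t^3 - t^2 - 26*t - 24)/(t^3 + 8*t^2 + t - 42)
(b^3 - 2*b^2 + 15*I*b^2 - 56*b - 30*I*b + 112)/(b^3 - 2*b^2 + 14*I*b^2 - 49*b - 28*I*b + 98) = (b + 8*I)/(b + 7*I)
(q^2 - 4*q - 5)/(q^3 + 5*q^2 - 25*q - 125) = (q + 1)/(q^2 + 10*q + 25)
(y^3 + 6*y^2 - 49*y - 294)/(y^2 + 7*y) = y - 1 - 42/y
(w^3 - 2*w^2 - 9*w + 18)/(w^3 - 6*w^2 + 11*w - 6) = (w + 3)/(w - 1)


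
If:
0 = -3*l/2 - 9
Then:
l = -6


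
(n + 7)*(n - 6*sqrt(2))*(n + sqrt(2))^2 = n^4 - 4*sqrt(2)*n^3 + 7*n^3 - 28*sqrt(2)*n^2 - 22*n^2 - 154*n - 12*sqrt(2)*n - 84*sqrt(2)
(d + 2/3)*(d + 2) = d^2 + 8*d/3 + 4/3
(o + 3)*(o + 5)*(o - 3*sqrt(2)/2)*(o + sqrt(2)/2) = o^4 - sqrt(2)*o^3 + 8*o^3 - 8*sqrt(2)*o^2 + 27*o^2/2 - 15*sqrt(2)*o - 12*o - 45/2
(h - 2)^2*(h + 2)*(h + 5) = h^4 + 3*h^3 - 14*h^2 - 12*h + 40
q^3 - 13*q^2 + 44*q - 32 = (q - 8)*(q - 4)*(q - 1)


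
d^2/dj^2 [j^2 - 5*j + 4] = 2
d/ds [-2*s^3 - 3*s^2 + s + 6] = -6*s^2 - 6*s + 1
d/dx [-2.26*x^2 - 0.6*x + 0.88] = -4.52*x - 0.6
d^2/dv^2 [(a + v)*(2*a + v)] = 2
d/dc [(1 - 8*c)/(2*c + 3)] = -26/(2*c + 3)^2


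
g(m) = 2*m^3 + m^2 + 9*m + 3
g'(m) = 6*m^2 + 2*m + 9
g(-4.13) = -158.00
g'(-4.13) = 103.08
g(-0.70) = -3.50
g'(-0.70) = 10.54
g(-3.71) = -118.76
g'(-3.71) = 84.16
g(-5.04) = -273.01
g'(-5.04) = 151.33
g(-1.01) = -7.13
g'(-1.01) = 13.10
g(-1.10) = -8.35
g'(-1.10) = 14.06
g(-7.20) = -756.46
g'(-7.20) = 305.64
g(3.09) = 99.37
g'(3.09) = 72.47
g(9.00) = 1623.00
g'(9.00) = 513.00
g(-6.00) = -447.00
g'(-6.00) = 213.00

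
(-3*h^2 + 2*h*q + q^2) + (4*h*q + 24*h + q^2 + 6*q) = -3*h^2 + 6*h*q + 24*h + 2*q^2 + 6*q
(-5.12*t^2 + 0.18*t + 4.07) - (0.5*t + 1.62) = -5.12*t^2 - 0.32*t + 2.45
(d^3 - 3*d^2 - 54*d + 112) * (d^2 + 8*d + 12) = d^5 + 5*d^4 - 66*d^3 - 356*d^2 + 248*d + 1344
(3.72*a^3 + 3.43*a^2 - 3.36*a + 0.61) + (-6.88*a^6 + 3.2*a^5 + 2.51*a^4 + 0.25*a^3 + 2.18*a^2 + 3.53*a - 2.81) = -6.88*a^6 + 3.2*a^5 + 2.51*a^4 + 3.97*a^3 + 5.61*a^2 + 0.17*a - 2.2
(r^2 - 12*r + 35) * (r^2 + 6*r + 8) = r^4 - 6*r^3 - 29*r^2 + 114*r + 280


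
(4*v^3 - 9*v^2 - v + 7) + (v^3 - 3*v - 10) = 5*v^3 - 9*v^2 - 4*v - 3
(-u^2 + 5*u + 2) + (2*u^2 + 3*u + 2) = u^2 + 8*u + 4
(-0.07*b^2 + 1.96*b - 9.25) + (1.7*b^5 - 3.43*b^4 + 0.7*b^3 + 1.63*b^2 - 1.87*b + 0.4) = 1.7*b^5 - 3.43*b^4 + 0.7*b^3 + 1.56*b^2 + 0.0899999999999999*b - 8.85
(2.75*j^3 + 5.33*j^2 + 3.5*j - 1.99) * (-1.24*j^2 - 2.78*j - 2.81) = -3.41*j^5 - 14.2542*j^4 - 26.8849*j^3 - 22.2397*j^2 - 4.3028*j + 5.5919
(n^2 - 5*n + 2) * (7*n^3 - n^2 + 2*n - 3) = 7*n^5 - 36*n^4 + 21*n^3 - 15*n^2 + 19*n - 6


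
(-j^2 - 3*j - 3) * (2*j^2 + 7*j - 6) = -2*j^4 - 13*j^3 - 21*j^2 - 3*j + 18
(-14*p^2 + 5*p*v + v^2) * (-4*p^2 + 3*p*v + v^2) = 56*p^4 - 62*p^3*v - 3*p^2*v^2 + 8*p*v^3 + v^4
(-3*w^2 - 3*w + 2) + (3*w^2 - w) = 2 - 4*w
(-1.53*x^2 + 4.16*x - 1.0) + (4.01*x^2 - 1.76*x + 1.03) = 2.48*x^2 + 2.4*x + 0.03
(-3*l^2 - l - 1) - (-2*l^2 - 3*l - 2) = -l^2 + 2*l + 1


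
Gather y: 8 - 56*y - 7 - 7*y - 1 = -63*y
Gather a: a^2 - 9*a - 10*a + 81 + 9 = a^2 - 19*a + 90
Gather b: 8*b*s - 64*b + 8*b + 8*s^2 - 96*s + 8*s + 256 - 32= b*(8*s - 56) + 8*s^2 - 88*s + 224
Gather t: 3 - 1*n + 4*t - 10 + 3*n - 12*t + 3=2*n - 8*t - 4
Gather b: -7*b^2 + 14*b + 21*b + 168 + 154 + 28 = -7*b^2 + 35*b + 350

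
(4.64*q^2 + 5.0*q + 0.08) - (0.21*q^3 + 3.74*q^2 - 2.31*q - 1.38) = -0.21*q^3 + 0.899999999999999*q^2 + 7.31*q + 1.46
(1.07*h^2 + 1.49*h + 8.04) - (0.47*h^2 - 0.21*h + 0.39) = 0.6*h^2 + 1.7*h + 7.65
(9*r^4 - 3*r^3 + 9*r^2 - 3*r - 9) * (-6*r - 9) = -54*r^5 - 63*r^4 - 27*r^3 - 63*r^2 + 81*r + 81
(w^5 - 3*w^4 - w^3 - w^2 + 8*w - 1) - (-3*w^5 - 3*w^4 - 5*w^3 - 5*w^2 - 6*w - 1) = 4*w^5 + 4*w^3 + 4*w^2 + 14*w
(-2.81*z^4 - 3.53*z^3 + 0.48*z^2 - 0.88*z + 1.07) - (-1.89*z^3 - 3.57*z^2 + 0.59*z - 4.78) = -2.81*z^4 - 1.64*z^3 + 4.05*z^2 - 1.47*z + 5.85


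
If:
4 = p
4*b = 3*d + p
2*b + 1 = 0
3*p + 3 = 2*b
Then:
No Solution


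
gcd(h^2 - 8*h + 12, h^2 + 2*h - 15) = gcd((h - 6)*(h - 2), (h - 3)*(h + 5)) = 1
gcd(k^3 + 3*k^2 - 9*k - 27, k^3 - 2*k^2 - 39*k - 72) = k^2 + 6*k + 9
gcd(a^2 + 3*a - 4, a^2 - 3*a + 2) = a - 1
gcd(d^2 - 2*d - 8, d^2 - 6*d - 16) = d + 2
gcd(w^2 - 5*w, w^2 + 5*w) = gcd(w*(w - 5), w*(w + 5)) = w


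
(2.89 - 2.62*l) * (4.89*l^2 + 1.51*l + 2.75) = -12.8118*l^3 + 10.1759*l^2 - 2.8411*l + 7.9475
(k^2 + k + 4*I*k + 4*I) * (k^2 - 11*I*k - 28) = k^4 + k^3 - 7*I*k^3 + 16*k^2 - 7*I*k^2 + 16*k - 112*I*k - 112*I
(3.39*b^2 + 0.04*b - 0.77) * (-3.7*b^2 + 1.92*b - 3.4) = -12.543*b^4 + 6.3608*b^3 - 8.6002*b^2 - 1.6144*b + 2.618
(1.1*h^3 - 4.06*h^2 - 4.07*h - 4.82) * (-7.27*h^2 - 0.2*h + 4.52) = -7.997*h^5 + 29.2962*h^4 + 35.3729*h^3 + 17.5042*h^2 - 17.4324*h - 21.7864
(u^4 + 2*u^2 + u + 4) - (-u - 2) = u^4 + 2*u^2 + 2*u + 6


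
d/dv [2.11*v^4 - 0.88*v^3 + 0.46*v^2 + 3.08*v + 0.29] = 8.44*v^3 - 2.64*v^2 + 0.92*v + 3.08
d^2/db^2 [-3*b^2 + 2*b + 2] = -6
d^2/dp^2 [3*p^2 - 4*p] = 6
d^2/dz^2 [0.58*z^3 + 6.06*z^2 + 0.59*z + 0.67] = 3.48*z + 12.12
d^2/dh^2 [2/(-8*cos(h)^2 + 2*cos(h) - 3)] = 4*(-128*sin(h)^4 + 18*sin(h)^2 - 33*cos(h) + 6*cos(3*h) + 90)/(8*sin(h)^2 + 2*cos(h) - 11)^3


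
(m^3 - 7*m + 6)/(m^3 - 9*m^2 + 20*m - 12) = (m + 3)/(m - 6)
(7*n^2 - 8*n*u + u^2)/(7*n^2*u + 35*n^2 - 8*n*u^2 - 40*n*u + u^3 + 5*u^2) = 1/(u + 5)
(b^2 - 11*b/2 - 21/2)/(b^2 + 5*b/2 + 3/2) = (b - 7)/(b + 1)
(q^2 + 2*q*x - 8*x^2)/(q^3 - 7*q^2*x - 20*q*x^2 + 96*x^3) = (q - 2*x)/(q^2 - 11*q*x + 24*x^2)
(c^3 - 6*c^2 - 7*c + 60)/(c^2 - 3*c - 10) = (c^2 - c - 12)/(c + 2)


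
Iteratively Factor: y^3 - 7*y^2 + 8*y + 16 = (y - 4)*(y^2 - 3*y - 4) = (y - 4)*(y + 1)*(y - 4)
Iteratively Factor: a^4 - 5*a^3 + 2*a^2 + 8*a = (a)*(a^3 - 5*a^2 + 2*a + 8) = a*(a - 2)*(a^2 - 3*a - 4) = a*(a - 4)*(a - 2)*(a + 1)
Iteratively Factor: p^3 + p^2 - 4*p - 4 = (p - 2)*(p^2 + 3*p + 2) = (p - 2)*(p + 1)*(p + 2)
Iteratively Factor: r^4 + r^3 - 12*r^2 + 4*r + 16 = (r - 2)*(r^3 + 3*r^2 - 6*r - 8) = (r - 2)*(r + 4)*(r^2 - r - 2) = (r - 2)*(r + 1)*(r + 4)*(r - 2)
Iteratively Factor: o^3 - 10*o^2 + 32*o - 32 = (o - 4)*(o^2 - 6*o + 8) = (o - 4)^2*(o - 2)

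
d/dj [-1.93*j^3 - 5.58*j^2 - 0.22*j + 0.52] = -5.79*j^2 - 11.16*j - 0.22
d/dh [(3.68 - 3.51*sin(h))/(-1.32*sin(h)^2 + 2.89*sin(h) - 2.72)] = (-4.6332*sin(h)^2 + 9.7152*sin(h) - 1.088)*cos(h)/(1.7424*sin(h)^4 - 7.6296*sin(h)^3 + 15.5329*sin(h)^2 - 15.7216*sin(h) + 7.3984)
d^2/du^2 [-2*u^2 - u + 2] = -4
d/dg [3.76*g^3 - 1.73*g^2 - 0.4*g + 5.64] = 11.28*g^2 - 3.46*g - 0.4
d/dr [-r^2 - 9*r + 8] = -2*r - 9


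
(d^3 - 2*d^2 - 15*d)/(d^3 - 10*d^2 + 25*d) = (d + 3)/(d - 5)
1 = 1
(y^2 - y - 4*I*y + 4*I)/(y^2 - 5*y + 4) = (y - 4*I)/(y - 4)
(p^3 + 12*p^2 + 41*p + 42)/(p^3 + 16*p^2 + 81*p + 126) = (p + 2)/(p + 6)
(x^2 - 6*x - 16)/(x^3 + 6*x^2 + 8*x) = (x - 8)/(x*(x + 4))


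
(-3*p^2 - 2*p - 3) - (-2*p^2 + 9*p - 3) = -p^2 - 11*p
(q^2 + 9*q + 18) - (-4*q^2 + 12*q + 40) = 5*q^2 - 3*q - 22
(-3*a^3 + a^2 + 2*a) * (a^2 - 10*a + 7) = -3*a^5 + 31*a^4 - 29*a^3 - 13*a^2 + 14*a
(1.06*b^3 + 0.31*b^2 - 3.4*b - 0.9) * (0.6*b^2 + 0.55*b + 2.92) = 0.636*b^5 + 0.769*b^4 + 1.2257*b^3 - 1.5048*b^2 - 10.423*b - 2.628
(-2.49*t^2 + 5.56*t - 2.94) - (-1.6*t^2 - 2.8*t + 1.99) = -0.89*t^2 + 8.36*t - 4.93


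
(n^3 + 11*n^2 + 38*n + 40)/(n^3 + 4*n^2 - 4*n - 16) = (n + 5)/(n - 2)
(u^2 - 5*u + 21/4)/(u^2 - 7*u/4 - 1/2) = (-4*u^2 + 20*u - 21)/(-4*u^2 + 7*u + 2)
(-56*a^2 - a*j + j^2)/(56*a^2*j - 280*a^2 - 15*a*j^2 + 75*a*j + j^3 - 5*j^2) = (-7*a - j)/(7*a*j - 35*a - j^2 + 5*j)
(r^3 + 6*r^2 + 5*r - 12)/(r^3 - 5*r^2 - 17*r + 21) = (r + 4)/(r - 7)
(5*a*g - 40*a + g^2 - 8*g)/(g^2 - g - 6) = (-5*a*g + 40*a - g^2 + 8*g)/(-g^2 + g + 6)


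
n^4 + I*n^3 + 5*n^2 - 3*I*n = n*(n - I)^2*(n + 3*I)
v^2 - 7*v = v*(v - 7)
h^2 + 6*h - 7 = (h - 1)*(h + 7)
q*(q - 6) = q^2 - 6*q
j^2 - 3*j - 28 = (j - 7)*(j + 4)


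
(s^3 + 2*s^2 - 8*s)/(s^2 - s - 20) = s*(s - 2)/(s - 5)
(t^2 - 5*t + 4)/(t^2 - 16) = (t - 1)/(t + 4)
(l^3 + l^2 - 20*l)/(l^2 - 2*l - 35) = l*(l - 4)/(l - 7)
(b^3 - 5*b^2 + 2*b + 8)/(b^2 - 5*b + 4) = (b^2 - b - 2)/(b - 1)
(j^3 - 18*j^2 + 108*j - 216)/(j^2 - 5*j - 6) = (j^2 - 12*j + 36)/(j + 1)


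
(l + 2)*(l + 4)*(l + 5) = l^3 + 11*l^2 + 38*l + 40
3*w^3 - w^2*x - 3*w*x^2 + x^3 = (-3*w + x)*(-w + x)*(w + x)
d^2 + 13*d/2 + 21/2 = (d + 3)*(d + 7/2)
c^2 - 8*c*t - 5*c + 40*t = (c - 5)*(c - 8*t)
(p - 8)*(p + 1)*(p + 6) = p^3 - p^2 - 50*p - 48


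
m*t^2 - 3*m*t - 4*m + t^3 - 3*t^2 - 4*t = (m + t)*(t - 4)*(t + 1)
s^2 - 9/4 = (s - 3/2)*(s + 3/2)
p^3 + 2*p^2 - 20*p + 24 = (p - 2)^2*(p + 6)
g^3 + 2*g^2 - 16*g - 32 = (g - 4)*(g + 2)*(g + 4)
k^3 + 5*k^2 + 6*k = k*(k + 2)*(k + 3)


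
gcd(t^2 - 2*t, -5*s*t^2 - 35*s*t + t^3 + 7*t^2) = t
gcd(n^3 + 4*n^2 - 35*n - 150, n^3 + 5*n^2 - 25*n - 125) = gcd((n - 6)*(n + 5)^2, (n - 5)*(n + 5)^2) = n^2 + 10*n + 25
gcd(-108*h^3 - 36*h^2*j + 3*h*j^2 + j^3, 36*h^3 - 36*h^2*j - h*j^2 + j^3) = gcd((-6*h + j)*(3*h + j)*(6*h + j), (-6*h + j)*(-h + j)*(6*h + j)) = 36*h^2 - j^2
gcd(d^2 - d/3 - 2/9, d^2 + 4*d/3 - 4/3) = d - 2/3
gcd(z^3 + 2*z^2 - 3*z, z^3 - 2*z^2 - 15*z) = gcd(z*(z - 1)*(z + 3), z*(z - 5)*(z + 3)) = z^2 + 3*z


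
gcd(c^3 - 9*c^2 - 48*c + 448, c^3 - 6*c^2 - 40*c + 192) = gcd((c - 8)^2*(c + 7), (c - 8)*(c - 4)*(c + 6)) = c - 8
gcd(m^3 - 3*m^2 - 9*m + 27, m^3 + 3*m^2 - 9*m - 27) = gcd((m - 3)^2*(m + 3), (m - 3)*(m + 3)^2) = m^2 - 9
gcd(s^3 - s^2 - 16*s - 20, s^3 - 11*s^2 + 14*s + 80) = s^2 - 3*s - 10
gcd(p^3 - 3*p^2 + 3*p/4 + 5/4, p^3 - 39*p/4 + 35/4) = p^2 - 7*p/2 + 5/2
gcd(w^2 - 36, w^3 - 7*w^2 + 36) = w - 6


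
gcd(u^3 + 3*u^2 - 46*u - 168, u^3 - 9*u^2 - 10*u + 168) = u^2 - 3*u - 28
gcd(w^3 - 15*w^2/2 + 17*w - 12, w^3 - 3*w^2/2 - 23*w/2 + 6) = w - 4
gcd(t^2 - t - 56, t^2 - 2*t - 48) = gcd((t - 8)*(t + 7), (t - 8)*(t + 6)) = t - 8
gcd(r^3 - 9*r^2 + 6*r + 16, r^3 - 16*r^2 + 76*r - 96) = r^2 - 10*r + 16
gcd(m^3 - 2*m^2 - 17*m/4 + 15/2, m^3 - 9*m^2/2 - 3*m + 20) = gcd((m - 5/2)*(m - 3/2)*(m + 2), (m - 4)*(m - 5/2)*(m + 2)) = m^2 - m/2 - 5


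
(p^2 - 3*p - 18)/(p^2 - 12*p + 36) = (p + 3)/(p - 6)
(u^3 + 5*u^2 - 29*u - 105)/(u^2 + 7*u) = u - 2 - 15/u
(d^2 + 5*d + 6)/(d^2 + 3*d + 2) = (d + 3)/(d + 1)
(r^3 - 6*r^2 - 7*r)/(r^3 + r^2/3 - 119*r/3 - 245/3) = 3*r*(r + 1)/(3*r^2 + 22*r + 35)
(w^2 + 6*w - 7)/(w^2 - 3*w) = (w^2 + 6*w - 7)/(w*(w - 3))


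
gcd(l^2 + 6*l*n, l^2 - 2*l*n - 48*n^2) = l + 6*n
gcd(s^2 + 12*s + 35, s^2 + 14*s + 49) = s + 7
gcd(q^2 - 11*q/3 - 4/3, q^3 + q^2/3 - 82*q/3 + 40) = q - 4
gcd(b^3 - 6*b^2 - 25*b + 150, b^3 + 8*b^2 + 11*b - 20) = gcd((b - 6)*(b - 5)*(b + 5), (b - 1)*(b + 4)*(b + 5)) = b + 5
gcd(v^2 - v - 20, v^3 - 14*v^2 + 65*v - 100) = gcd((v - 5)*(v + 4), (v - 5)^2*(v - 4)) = v - 5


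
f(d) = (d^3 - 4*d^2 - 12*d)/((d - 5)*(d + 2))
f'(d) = (3*d^2 - 8*d - 12)/((d - 5)*(d + 2)) - (d^3 - 4*d^2 - 12*d)/((d - 5)*(d + 2)^2) - (d^3 - 4*d^2 - 12*d)/((d - 5)^2*(d + 2)) = (d^2 - 10*d + 30)/(d^2 - 10*d + 25)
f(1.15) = 1.45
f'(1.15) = 1.34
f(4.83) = 33.24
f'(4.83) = 174.01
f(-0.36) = -0.43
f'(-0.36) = 1.17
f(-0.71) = -0.83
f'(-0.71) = 1.15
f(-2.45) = -2.78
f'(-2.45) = 1.09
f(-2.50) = -2.83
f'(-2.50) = 1.09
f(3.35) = 5.38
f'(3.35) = 2.84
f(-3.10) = -3.48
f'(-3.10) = 1.08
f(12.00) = 10.29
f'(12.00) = 1.10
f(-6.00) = -6.55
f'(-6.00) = 1.04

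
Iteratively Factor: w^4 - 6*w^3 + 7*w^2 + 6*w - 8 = (w + 1)*(w^3 - 7*w^2 + 14*w - 8) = (w - 4)*(w + 1)*(w^2 - 3*w + 2) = (w - 4)*(w - 1)*(w + 1)*(w - 2)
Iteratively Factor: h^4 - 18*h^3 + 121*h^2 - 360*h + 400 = (h - 5)*(h^3 - 13*h^2 + 56*h - 80) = (h - 5)^2*(h^2 - 8*h + 16) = (h - 5)^2*(h - 4)*(h - 4)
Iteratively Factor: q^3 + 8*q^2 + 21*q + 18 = (q + 2)*(q^2 + 6*q + 9) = (q + 2)*(q + 3)*(q + 3)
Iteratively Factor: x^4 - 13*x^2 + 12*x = (x - 1)*(x^3 + x^2 - 12*x) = (x - 1)*(x + 4)*(x^2 - 3*x) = (x - 3)*(x - 1)*(x + 4)*(x)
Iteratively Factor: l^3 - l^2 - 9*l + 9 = (l + 3)*(l^2 - 4*l + 3) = (l - 1)*(l + 3)*(l - 3)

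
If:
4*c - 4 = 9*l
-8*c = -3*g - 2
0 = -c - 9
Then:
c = -9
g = -74/3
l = -40/9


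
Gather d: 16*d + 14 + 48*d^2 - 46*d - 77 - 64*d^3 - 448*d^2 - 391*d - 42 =-64*d^3 - 400*d^2 - 421*d - 105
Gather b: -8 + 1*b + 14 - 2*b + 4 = 10 - b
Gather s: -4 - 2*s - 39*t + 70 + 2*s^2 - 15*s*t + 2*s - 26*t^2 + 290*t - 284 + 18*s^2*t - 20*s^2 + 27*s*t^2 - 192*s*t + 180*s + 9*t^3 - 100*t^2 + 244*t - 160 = s^2*(18*t - 18) + s*(27*t^2 - 207*t + 180) + 9*t^3 - 126*t^2 + 495*t - 378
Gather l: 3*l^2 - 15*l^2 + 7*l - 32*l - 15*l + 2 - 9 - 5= -12*l^2 - 40*l - 12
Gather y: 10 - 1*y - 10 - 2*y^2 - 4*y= -2*y^2 - 5*y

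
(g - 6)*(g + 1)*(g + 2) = g^3 - 3*g^2 - 16*g - 12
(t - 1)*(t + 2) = t^2 + t - 2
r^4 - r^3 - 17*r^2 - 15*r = r*(r - 5)*(r + 1)*(r + 3)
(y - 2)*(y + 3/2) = y^2 - y/2 - 3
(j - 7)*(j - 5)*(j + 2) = j^3 - 10*j^2 + 11*j + 70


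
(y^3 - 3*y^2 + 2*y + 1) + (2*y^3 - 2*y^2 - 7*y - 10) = 3*y^3 - 5*y^2 - 5*y - 9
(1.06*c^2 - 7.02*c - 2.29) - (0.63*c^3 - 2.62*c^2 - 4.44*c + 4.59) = -0.63*c^3 + 3.68*c^2 - 2.58*c - 6.88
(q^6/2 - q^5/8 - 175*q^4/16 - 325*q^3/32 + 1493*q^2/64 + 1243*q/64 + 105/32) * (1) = q^6/2 - q^5/8 - 175*q^4/16 - 325*q^3/32 + 1493*q^2/64 + 1243*q/64 + 105/32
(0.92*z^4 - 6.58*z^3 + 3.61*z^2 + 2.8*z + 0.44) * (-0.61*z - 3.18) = -0.5612*z^5 + 1.0882*z^4 + 18.7223*z^3 - 13.1878*z^2 - 9.1724*z - 1.3992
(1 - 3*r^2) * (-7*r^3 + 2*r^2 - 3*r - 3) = 21*r^5 - 6*r^4 + 2*r^3 + 11*r^2 - 3*r - 3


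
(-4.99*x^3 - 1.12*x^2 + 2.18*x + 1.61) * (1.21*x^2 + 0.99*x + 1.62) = -6.0379*x^5 - 6.2953*x^4 - 6.5548*x^3 + 2.2919*x^2 + 5.1255*x + 2.6082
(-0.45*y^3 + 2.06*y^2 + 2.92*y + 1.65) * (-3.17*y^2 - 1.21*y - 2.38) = 1.4265*y^5 - 5.9857*y^4 - 10.678*y^3 - 13.6665*y^2 - 8.9461*y - 3.927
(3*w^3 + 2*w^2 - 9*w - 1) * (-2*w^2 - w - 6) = -6*w^5 - 7*w^4 - 2*w^3 - w^2 + 55*w + 6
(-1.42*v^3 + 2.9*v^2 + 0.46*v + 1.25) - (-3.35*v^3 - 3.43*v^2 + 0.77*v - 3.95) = 1.93*v^3 + 6.33*v^2 - 0.31*v + 5.2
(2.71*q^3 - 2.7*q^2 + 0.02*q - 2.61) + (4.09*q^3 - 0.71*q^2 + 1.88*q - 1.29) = 6.8*q^3 - 3.41*q^2 + 1.9*q - 3.9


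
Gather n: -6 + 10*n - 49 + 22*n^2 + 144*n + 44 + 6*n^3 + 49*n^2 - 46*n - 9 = 6*n^3 + 71*n^2 + 108*n - 20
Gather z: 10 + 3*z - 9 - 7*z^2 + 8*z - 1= -7*z^2 + 11*z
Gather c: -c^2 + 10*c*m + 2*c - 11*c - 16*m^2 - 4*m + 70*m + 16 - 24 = -c^2 + c*(10*m - 9) - 16*m^2 + 66*m - 8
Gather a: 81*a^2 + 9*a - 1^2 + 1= 81*a^2 + 9*a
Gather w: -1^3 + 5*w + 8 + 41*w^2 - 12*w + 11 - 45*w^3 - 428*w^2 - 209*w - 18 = -45*w^3 - 387*w^2 - 216*w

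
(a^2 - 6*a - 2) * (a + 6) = a^3 - 38*a - 12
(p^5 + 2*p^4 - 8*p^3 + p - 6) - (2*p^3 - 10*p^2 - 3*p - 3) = p^5 + 2*p^4 - 10*p^3 + 10*p^2 + 4*p - 3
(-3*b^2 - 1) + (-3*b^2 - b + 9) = -6*b^2 - b + 8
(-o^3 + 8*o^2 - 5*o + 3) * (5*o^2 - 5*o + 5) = -5*o^5 + 45*o^4 - 70*o^3 + 80*o^2 - 40*o + 15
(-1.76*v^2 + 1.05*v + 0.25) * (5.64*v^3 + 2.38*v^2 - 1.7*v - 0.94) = -9.9264*v^5 + 1.7332*v^4 + 6.901*v^3 + 0.4644*v^2 - 1.412*v - 0.235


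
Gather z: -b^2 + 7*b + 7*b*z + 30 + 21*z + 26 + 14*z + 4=-b^2 + 7*b + z*(7*b + 35) + 60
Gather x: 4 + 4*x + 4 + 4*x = 8*x + 8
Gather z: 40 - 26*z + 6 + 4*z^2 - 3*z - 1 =4*z^2 - 29*z + 45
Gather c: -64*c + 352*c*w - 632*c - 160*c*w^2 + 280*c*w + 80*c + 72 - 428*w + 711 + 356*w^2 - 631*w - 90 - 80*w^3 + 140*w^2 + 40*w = c*(-160*w^2 + 632*w - 616) - 80*w^3 + 496*w^2 - 1019*w + 693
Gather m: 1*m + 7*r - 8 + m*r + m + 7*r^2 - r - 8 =m*(r + 2) + 7*r^2 + 6*r - 16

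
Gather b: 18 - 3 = 15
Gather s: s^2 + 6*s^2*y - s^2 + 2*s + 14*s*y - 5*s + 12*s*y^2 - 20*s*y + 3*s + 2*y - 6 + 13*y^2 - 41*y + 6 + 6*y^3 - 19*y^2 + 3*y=6*s^2*y + s*(12*y^2 - 6*y) + 6*y^3 - 6*y^2 - 36*y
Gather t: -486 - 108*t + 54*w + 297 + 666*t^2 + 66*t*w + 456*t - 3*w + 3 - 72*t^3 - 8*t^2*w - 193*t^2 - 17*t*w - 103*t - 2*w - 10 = -72*t^3 + t^2*(473 - 8*w) + t*(49*w + 245) + 49*w - 196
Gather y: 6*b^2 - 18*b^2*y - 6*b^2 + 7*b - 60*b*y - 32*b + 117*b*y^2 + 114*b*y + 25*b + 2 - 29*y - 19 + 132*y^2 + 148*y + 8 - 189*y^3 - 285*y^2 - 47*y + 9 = -189*y^3 + y^2*(117*b - 153) + y*(-18*b^2 + 54*b + 72)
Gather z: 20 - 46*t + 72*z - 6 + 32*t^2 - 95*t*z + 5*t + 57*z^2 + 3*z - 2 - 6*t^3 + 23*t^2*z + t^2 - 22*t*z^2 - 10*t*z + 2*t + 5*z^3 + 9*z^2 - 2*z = -6*t^3 + 33*t^2 - 39*t + 5*z^3 + z^2*(66 - 22*t) + z*(23*t^2 - 105*t + 73) + 12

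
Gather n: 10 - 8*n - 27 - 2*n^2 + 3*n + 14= -2*n^2 - 5*n - 3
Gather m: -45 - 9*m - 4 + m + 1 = -8*m - 48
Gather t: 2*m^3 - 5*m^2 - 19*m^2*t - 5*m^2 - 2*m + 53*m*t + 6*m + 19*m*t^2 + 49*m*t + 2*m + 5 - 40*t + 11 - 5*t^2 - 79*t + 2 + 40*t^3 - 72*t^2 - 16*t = 2*m^3 - 10*m^2 + 6*m + 40*t^3 + t^2*(19*m - 77) + t*(-19*m^2 + 102*m - 135) + 18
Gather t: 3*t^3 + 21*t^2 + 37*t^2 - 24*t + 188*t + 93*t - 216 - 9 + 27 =3*t^3 + 58*t^2 + 257*t - 198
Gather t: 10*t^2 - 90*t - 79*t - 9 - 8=10*t^2 - 169*t - 17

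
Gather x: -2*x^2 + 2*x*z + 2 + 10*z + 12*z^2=-2*x^2 + 2*x*z + 12*z^2 + 10*z + 2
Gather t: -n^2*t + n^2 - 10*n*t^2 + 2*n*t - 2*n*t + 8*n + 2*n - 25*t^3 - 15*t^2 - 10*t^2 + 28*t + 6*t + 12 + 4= n^2 + 10*n - 25*t^3 + t^2*(-10*n - 25) + t*(34 - n^2) + 16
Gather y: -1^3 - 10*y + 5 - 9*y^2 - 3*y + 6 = -9*y^2 - 13*y + 10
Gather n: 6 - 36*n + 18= 24 - 36*n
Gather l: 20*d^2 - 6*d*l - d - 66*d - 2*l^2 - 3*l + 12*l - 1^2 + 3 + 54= 20*d^2 - 67*d - 2*l^2 + l*(9 - 6*d) + 56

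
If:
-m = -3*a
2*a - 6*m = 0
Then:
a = 0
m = 0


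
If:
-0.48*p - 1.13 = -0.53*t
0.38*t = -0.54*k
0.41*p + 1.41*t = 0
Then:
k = -0.36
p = -1.78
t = 0.52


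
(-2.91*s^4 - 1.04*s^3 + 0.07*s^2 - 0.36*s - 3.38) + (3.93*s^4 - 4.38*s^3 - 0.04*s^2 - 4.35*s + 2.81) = 1.02*s^4 - 5.42*s^3 + 0.03*s^2 - 4.71*s - 0.57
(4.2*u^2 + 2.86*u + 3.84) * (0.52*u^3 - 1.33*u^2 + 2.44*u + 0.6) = 2.184*u^5 - 4.0988*u^4 + 8.441*u^3 + 4.3912*u^2 + 11.0856*u + 2.304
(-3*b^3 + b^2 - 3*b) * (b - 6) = -3*b^4 + 19*b^3 - 9*b^2 + 18*b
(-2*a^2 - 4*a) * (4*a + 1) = -8*a^3 - 18*a^2 - 4*a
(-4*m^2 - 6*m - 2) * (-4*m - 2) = 16*m^3 + 32*m^2 + 20*m + 4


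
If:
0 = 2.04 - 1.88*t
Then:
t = 1.09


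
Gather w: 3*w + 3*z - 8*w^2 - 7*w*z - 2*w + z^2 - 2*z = -8*w^2 + w*(1 - 7*z) + z^2 + z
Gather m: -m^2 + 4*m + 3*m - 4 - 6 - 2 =-m^2 + 7*m - 12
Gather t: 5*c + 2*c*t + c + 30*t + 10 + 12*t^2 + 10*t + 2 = 6*c + 12*t^2 + t*(2*c + 40) + 12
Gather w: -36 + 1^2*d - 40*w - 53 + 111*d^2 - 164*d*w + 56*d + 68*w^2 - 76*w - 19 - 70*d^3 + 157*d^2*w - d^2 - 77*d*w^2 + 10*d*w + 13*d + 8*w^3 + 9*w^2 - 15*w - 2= -70*d^3 + 110*d^2 + 70*d + 8*w^3 + w^2*(77 - 77*d) + w*(157*d^2 - 154*d - 131) - 110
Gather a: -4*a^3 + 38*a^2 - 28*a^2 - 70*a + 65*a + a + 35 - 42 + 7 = -4*a^3 + 10*a^2 - 4*a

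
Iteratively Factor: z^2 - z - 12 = (z - 4)*(z + 3)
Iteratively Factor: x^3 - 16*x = (x - 4)*(x^2 + 4*x) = x*(x - 4)*(x + 4)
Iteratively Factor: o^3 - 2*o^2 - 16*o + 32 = (o - 4)*(o^2 + 2*o - 8) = (o - 4)*(o + 4)*(o - 2)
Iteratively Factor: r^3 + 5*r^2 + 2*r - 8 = (r - 1)*(r^2 + 6*r + 8) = (r - 1)*(r + 2)*(r + 4)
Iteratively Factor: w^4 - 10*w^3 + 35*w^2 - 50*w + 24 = (w - 1)*(w^3 - 9*w^2 + 26*w - 24) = (w - 2)*(w - 1)*(w^2 - 7*w + 12) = (w - 3)*(w - 2)*(w - 1)*(w - 4)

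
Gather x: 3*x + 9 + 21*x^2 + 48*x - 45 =21*x^2 + 51*x - 36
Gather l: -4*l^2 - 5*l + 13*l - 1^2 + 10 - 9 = -4*l^2 + 8*l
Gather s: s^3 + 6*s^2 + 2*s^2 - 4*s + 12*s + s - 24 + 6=s^3 + 8*s^2 + 9*s - 18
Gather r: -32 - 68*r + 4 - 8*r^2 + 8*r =-8*r^2 - 60*r - 28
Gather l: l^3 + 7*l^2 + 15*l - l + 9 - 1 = l^3 + 7*l^2 + 14*l + 8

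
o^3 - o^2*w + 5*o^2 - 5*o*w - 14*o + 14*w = (o - 2)*(o + 7)*(o - w)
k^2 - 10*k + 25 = (k - 5)^2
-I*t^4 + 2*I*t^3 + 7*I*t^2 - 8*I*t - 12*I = (t - 3)*(t - 2)*(t + 2)*(-I*t - I)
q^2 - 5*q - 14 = (q - 7)*(q + 2)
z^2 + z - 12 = (z - 3)*(z + 4)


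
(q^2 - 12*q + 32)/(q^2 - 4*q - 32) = (q - 4)/(q + 4)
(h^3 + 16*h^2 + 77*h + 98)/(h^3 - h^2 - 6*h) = (h^2 + 14*h + 49)/(h*(h - 3))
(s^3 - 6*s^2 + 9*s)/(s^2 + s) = (s^2 - 6*s + 9)/(s + 1)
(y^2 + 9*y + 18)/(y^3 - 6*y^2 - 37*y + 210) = (y + 3)/(y^2 - 12*y + 35)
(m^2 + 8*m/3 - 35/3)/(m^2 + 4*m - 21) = (3*m^2 + 8*m - 35)/(3*(m^2 + 4*m - 21))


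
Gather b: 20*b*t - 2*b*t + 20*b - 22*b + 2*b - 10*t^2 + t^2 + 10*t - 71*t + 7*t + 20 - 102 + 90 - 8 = 18*b*t - 9*t^2 - 54*t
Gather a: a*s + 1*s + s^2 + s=a*s + s^2 + 2*s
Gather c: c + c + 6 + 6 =2*c + 12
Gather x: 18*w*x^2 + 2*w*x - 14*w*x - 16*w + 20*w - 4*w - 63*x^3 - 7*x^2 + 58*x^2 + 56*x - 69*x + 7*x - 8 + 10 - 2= -63*x^3 + x^2*(18*w + 51) + x*(-12*w - 6)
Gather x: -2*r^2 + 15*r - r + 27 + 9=-2*r^2 + 14*r + 36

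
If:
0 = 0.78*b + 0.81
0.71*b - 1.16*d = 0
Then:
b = -1.04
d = -0.64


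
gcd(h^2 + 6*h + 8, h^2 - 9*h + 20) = 1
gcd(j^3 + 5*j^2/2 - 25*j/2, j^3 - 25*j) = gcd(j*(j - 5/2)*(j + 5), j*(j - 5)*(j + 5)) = j^2 + 5*j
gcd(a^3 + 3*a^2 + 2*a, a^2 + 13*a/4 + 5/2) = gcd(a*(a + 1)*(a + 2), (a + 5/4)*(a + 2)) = a + 2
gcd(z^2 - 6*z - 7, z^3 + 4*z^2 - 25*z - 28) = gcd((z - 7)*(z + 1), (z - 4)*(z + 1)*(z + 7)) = z + 1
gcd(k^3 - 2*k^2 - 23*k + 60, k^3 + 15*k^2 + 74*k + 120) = k + 5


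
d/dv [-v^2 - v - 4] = -2*v - 1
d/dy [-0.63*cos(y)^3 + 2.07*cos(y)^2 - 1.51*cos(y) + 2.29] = (1.89*cos(y)^2 - 4.14*cos(y) + 1.51)*sin(y)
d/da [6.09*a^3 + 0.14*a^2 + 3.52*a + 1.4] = 18.27*a^2 + 0.28*a + 3.52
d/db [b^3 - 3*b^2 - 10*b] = 3*b^2 - 6*b - 10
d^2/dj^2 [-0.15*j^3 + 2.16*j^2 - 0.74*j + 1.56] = 4.32 - 0.9*j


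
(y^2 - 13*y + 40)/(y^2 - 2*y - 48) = (y - 5)/(y + 6)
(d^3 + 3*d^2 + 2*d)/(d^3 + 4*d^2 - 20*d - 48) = d*(d + 1)/(d^2 + 2*d - 24)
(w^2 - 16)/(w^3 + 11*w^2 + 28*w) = (w - 4)/(w*(w + 7))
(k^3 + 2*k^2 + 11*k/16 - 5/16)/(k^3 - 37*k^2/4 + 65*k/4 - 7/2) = (4*k^2 + 9*k + 5)/(4*(k^2 - 9*k + 14))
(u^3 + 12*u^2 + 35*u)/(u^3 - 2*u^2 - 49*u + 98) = u*(u + 5)/(u^2 - 9*u + 14)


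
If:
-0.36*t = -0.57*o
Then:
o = 0.631578947368421*t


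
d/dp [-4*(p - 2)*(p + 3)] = -8*p - 4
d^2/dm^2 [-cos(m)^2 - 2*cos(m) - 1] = 2*cos(m) + 2*cos(2*m)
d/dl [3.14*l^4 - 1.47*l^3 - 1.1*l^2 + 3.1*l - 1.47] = 12.56*l^3 - 4.41*l^2 - 2.2*l + 3.1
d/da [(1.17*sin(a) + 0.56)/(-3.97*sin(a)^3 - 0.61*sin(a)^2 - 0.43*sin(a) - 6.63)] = (9.2898*sin(a)^3 + 7.3833*sin(a)^2 + 0.6832*sin(a) - 7.5163)*cos(a)/(15.7609*sin(a)^6 + 4.8434*sin(a)^5 + 3.7863*sin(a)^4 + 53.1668*sin(a)^3 + 8.2735*sin(a)^2 + 5.7018*sin(a) + 43.9569)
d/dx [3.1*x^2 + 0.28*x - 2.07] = 6.2*x + 0.28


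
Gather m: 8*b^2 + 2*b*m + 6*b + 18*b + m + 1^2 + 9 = 8*b^2 + 24*b + m*(2*b + 1) + 10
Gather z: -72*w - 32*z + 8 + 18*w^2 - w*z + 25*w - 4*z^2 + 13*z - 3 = 18*w^2 - 47*w - 4*z^2 + z*(-w - 19) + 5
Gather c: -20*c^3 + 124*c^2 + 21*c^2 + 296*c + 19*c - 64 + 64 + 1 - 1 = -20*c^3 + 145*c^2 + 315*c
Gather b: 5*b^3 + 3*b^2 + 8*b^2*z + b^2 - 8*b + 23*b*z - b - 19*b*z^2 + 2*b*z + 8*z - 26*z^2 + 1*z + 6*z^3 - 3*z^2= 5*b^3 + b^2*(8*z + 4) + b*(-19*z^2 + 25*z - 9) + 6*z^3 - 29*z^2 + 9*z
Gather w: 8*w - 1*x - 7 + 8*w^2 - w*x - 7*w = 8*w^2 + w*(1 - x) - x - 7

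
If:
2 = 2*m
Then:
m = 1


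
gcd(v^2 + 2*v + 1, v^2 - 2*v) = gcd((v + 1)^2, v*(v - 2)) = 1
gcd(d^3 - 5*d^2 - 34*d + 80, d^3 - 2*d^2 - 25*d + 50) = d^2 + 3*d - 10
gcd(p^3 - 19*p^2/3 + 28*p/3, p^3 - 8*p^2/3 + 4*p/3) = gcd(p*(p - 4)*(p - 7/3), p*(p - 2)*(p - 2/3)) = p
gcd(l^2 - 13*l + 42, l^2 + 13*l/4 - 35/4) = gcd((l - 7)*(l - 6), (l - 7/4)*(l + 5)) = 1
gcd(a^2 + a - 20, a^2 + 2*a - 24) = a - 4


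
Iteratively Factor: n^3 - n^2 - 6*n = (n + 2)*(n^2 - 3*n) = n*(n + 2)*(n - 3)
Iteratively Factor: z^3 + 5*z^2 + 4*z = (z + 4)*(z^2 + z) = (z + 1)*(z + 4)*(z)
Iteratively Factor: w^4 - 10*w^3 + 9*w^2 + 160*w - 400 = (w - 5)*(w^3 - 5*w^2 - 16*w + 80) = (w - 5)*(w + 4)*(w^2 - 9*w + 20) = (w - 5)^2*(w + 4)*(w - 4)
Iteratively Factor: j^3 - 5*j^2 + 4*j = (j - 1)*(j^2 - 4*j) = j*(j - 1)*(j - 4)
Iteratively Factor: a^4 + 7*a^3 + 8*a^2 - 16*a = (a - 1)*(a^3 + 8*a^2 + 16*a) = a*(a - 1)*(a^2 + 8*a + 16) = a*(a - 1)*(a + 4)*(a + 4)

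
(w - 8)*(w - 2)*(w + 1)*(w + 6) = w^4 - 3*w^3 - 48*w^2 + 52*w + 96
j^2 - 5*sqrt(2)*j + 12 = (j - 3*sqrt(2))*(j - 2*sqrt(2))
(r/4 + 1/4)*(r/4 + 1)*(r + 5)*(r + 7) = r^4/16 + 17*r^3/16 + 99*r^2/16 + 223*r/16 + 35/4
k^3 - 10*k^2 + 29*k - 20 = (k - 5)*(k - 4)*(k - 1)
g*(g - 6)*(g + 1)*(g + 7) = g^4 + 2*g^3 - 41*g^2 - 42*g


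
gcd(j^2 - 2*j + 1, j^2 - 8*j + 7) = j - 1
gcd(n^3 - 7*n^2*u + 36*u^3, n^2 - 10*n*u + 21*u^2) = -n + 3*u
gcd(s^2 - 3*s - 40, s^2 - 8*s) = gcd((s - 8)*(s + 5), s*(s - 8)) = s - 8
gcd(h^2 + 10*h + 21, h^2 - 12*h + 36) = 1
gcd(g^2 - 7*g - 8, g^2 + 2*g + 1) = g + 1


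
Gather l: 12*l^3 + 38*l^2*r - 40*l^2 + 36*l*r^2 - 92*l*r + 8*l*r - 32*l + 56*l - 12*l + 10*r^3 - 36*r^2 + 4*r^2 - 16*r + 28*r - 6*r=12*l^3 + l^2*(38*r - 40) + l*(36*r^2 - 84*r + 12) + 10*r^3 - 32*r^2 + 6*r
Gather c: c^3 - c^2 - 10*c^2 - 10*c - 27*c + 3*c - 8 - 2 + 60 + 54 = c^3 - 11*c^2 - 34*c + 104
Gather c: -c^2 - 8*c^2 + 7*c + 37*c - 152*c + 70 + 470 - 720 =-9*c^2 - 108*c - 180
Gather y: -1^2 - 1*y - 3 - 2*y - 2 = -3*y - 6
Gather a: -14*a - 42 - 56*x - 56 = -14*a - 56*x - 98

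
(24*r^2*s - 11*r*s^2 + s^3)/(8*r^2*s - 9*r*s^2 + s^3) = (3*r - s)/(r - s)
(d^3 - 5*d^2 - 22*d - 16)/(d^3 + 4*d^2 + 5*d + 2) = (d - 8)/(d + 1)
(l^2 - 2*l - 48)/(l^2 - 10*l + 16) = (l + 6)/(l - 2)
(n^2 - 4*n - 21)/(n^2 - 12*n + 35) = (n + 3)/(n - 5)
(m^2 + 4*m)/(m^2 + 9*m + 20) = m/(m + 5)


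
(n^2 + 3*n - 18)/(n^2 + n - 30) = (n - 3)/(n - 5)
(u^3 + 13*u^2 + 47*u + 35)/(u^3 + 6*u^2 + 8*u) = (u^3 + 13*u^2 + 47*u + 35)/(u*(u^2 + 6*u + 8))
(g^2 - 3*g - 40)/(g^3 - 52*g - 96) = (g + 5)/(g^2 + 8*g + 12)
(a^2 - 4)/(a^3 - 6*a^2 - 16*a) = (a - 2)/(a*(a - 8))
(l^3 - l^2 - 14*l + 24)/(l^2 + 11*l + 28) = (l^2 - 5*l + 6)/(l + 7)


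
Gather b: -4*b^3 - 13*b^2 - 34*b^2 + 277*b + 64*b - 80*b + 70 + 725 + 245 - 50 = -4*b^3 - 47*b^2 + 261*b + 990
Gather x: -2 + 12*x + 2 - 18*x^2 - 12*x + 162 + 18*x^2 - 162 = 0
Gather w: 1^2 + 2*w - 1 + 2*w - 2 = 4*w - 2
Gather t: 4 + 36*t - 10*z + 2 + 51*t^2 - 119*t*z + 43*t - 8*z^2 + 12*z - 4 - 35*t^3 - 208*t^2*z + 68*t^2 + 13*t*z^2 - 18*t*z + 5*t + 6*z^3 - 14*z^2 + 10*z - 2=-35*t^3 + t^2*(119 - 208*z) + t*(13*z^2 - 137*z + 84) + 6*z^3 - 22*z^2 + 12*z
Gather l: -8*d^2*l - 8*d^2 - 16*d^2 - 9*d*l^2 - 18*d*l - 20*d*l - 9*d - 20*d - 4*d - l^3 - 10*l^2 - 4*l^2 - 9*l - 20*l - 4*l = -24*d^2 - 33*d - l^3 + l^2*(-9*d - 14) + l*(-8*d^2 - 38*d - 33)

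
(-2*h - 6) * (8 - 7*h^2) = 14*h^3 + 42*h^2 - 16*h - 48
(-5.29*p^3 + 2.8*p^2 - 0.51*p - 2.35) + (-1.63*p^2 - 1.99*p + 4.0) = -5.29*p^3 + 1.17*p^2 - 2.5*p + 1.65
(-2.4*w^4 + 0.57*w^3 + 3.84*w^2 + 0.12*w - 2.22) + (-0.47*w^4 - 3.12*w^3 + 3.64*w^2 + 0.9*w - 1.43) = -2.87*w^4 - 2.55*w^3 + 7.48*w^2 + 1.02*w - 3.65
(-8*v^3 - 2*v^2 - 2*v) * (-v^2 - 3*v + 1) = 8*v^5 + 26*v^4 + 4*v^2 - 2*v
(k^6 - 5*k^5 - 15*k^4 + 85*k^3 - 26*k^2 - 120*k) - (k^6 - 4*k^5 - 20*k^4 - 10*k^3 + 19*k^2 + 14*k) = -k^5 + 5*k^4 + 95*k^3 - 45*k^2 - 134*k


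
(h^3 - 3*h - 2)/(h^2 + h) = h - 1 - 2/h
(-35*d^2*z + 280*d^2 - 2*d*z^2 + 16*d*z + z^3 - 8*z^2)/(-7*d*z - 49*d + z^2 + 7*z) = (5*d*z - 40*d + z^2 - 8*z)/(z + 7)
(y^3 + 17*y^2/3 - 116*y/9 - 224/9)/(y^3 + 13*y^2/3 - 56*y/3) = (y + 4/3)/y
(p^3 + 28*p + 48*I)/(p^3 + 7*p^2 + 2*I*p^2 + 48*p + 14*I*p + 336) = (p^2 + 6*I*p - 8)/(p^2 + p*(7 + 8*I) + 56*I)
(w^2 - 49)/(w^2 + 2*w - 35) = (w - 7)/(w - 5)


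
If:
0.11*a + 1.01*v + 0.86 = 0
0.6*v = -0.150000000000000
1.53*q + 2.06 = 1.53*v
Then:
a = -5.52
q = -1.60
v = -0.25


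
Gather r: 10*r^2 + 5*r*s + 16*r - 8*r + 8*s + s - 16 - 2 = 10*r^2 + r*(5*s + 8) + 9*s - 18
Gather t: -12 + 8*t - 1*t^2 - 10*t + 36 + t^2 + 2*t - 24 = 0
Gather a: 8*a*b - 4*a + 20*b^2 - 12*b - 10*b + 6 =a*(8*b - 4) + 20*b^2 - 22*b + 6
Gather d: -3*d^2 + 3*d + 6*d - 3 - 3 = -3*d^2 + 9*d - 6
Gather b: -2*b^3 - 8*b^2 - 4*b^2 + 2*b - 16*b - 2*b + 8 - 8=-2*b^3 - 12*b^2 - 16*b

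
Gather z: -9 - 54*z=-54*z - 9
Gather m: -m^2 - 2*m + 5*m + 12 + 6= -m^2 + 3*m + 18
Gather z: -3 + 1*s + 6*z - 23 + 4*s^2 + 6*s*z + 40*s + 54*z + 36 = 4*s^2 + 41*s + z*(6*s + 60) + 10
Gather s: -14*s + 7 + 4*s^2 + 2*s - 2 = 4*s^2 - 12*s + 5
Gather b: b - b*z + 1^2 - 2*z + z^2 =b*(1 - z) + z^2 - 2*z + 1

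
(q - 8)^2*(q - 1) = q^3 - 17*q^2 + 80*q - 64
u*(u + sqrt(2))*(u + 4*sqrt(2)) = u^3 + 5*sqrt(2)*u^2 + 8*u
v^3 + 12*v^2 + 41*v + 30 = (v + 1)*(v + 5)*(v + 6)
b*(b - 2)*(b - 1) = b^3 - 3*b^2 + 2*b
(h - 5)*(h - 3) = h^2 - 8*h + 15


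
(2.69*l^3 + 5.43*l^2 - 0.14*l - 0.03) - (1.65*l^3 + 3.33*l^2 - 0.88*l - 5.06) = 1.04*l^3 + 2.1*l^2 + 0.74*l + 5.03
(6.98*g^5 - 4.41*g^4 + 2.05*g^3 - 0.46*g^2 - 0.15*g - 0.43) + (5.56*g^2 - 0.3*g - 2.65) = 6.98*g^5 - 4.41*g^4 + 2.05*g^3 + 5.1*g^2 - 0.45*g - 3.08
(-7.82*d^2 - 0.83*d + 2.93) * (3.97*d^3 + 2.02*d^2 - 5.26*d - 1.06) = -31.0454*d^5 - 19.0915*d^4 + 51.0887*d^3 + 18.5736*d^2 - 14.532*d - 3.1058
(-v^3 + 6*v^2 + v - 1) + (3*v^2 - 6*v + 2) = -v^3 + 9*v^2 - 5*v + 1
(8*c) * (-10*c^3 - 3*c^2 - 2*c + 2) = -80*c^4 - 24*c^3 - 16*c^2 + 16*c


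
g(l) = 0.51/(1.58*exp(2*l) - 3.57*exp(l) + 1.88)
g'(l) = 0.51*(-3.16*exp(2*l) + 3.57*exp(l))/(1.58*exp(2*l) - 3.57*exp(l) + 1.88)^2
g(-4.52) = 0.28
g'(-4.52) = 0.01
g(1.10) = 0.09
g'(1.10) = -0.31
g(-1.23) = 0.52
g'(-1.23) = 0.42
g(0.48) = 2.15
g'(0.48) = -22.53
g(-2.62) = 0.31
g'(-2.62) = 0.05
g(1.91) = 0.01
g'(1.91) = -0.02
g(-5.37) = 0.27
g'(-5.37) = 0.00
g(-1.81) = 0.38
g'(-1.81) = 0.14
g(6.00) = 0.00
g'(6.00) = 0.00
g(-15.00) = 0.27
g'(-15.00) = 0.00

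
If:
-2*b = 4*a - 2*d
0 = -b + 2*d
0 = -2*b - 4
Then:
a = 1/2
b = -2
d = -1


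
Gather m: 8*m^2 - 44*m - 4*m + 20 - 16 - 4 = 8*m^2 - 48*m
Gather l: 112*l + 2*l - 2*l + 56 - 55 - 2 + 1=112*l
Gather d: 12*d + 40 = 12*d + 40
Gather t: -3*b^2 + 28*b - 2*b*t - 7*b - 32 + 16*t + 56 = -3*b^2 + 21*b + t*(16 - 2*b) + 24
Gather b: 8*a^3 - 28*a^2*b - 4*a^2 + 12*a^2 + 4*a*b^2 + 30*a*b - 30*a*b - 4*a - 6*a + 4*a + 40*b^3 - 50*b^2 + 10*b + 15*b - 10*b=8*a^3 + 8*a^2 - 6*a + 40*b^3 + b^2*(4*a - 50) + b*(15 - 28*a^2)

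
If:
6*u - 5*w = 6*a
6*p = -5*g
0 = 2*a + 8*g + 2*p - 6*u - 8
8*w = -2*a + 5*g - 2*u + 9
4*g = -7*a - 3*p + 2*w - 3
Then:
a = -1767/5260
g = 8427/2630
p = -2809/1052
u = 2547/1315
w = 7173/2630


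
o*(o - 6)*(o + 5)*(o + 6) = o^4 + 5*o^3 - 36*o^2 - 180*o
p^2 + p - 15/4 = (p - 3/2)*(p + 5/2)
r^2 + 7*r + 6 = (r + 1)*(r + 6)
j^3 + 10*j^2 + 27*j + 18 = (j + 1)*(j + 3)*(j + 6)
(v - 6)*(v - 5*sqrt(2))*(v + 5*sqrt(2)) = v^3 - 6*v^2 - 50*v + 300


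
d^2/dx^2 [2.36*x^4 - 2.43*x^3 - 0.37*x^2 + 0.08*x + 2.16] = 28.32*x^2 - 14.58*x - 0.74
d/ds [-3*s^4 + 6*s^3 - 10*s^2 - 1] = 2*s*(-6*s^2 + 9*s - 10)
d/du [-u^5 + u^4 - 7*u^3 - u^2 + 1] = u*(-5*u^3 + 4*u^2 - 21*u - 2)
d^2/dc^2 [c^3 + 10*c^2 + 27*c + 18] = 6*c + 20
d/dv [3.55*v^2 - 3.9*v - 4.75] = 7.1*v - 3.9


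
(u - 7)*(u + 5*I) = u^2 - 7*u + 5*I*u - 35*I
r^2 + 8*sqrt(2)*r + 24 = (r + 2*sqrt(2))*(r + 6*sqrt(2))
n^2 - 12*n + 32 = (n - 8)*(n - 4)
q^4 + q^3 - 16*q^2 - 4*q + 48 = (q - 3)*(q - 2)*(q + 2)*(q + 4)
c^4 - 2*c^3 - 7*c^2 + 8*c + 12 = (c - 3)*(c - 2)*(c + 1)*(c + 2)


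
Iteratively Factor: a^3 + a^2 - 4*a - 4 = (a + 2)*(a^2 - a - 2) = (a - 2)*(a + 2)*(a + 1)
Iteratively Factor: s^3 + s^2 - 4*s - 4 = (s - 2)*(s^2 + 3*s + 2) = (s - 2)*(s + 2)*(s + 1)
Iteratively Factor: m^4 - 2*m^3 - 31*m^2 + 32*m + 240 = (m + 3)*(m^3 - 5*m^2 - 16*m + 80) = (m - 5)*(m + 3)*(m^2 - 16) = (m - 5)*(m + 3)*(m + 4)*(m - 4)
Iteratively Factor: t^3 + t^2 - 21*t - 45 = (t - 5)*(t^2 + 6*t + 9) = (t - 5)*(t + 3)*(t + 3)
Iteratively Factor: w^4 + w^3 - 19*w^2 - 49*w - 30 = (w + 2)*(w^3 - w^2 - 17*w - 15) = (w + 2)*(w + 3)*(w^2 - 4*w - 5) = (w + 1)*(w + 2)*(w + 3)*(w - 5)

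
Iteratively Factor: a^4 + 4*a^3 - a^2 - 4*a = (a)*(a^3 + 4*a^2 - a - 4) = a*(a + 1)*(a^2 + 3*a - 4) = a*(a - 1)*(a + 1)*(a + 4)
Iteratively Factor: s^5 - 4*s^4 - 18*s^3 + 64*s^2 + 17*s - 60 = (s - 3)*(s^4 - s^3 - 21*s^2 + s + 20) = (s - 5)*(s - 3)*(s^3 + 4*s^2 - s - 4) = (s - 5)*(s - 3)*(s + 1)*(s^2 + 3*s - 4) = (s - 5)*(s - 3)*(s - 1)*(s + 1)*(s + 4)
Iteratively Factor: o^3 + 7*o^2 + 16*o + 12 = (o + 3)*(o^2 + 4*o + 4) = (o + 2)*(o + 3)*(o + 2)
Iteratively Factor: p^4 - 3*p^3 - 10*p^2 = (p)*(p^3 - 3*p^2 - 10*p) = p*(p - 5)*(p^2 + 2*p) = p^2*(p - 5)*(p + 2)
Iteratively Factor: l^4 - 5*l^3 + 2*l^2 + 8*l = (l - 4)*(l^3 - l^2 - 2*l) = (l - 4)*(l + 1)*(l^2 - 2*l) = l*(l - 4)*(l + 1)*(l - 2)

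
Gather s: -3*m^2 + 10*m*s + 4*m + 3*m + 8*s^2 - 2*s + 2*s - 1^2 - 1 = -3*m^2 + 10*m*s + 7*m + 8*s^2 - 2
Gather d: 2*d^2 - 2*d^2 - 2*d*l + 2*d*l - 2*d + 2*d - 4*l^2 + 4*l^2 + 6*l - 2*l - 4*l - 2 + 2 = 0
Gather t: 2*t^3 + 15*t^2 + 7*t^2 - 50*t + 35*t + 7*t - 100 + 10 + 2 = 2*t^3 + 22*t^2 - 8*t - 88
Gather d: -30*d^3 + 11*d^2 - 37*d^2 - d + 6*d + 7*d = -30*d^3 - 26*d^2 + 12*d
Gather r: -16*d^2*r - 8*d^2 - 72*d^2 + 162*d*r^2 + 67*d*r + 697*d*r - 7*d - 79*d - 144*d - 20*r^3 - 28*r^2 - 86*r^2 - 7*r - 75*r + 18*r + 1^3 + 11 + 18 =-80*d^2 - 230*d - 20*r^3 + r^2*(162*d - 114) + r*(-16*d^2 + 764*d - 64) + 30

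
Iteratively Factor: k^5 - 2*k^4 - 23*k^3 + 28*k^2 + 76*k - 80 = (k + 4)*(k^4 - 6*k^3 + k^2 + 24*k - 20) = (k - 5)*(k + 4)*(k^3 - k^2 - 4*k + 4) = (k - 5)*(k + 2)*(k + 4)*(k^2 - 3*k + 2) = (k - 5)*(k - 2)*(k + 2)*(k + 4)*(k - 1)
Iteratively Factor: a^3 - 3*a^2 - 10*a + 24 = (a + 3)*(a^2 - 6*a + 8) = (a - 2)*(a + 3)*(a - 4)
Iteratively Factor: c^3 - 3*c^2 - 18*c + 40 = (c - 5)*(c^2 + 2*c - 8) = (c - 5)*(c + 4)*(c - 2)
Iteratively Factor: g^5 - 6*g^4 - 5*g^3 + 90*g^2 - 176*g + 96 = (g - 3)*(g^4 - 3*g^3 - 14*g^2 + 48*g - 32) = (g - 3)*(g + 4)*(g^3 - 7*g^2 + 14*g - 8) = (g - 3)*(g - 1)*(g + 4)*(g^2 - 6*g + 8) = (g - 3)*(g - 2)*(g - 1)*(g + 4)*(g - 4)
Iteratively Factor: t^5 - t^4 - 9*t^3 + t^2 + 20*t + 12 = (t + 1)*(t^4 - 2*t^3 - 7*t^2 + 8*t + 12) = (t - 2)*(t + 1)*(t^3 - 7*t - 6) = (t - 3)*(t - 2)*(t + 1)*(t^2 + 3*t + 2) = (t - 3)*(t - 2)*(t + 1)^2*(t + 2)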